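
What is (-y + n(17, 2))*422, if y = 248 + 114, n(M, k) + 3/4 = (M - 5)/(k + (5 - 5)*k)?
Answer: -301097/2 ≈ -1.5055e+5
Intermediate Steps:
n(M, k) = -¾ + (-5 + M)/k (n(M, k) = -¾ + (M - 5)/(k + (5 - 5)*k) = -¾ + (-5 + M)/(k + 0*k) = -¾ + (-5 + M)/(k + 0) = -¾ + (-5 + M)/k)
y = 362
(-y + n(17, 2))*422 = (-1*362 + (-5 + 17 - ¾*2)/2)*422 = (-362 + (-5 + 17 - 3/2)/2)*422 = (-362 + (½)*(21/2))*422 = (-362 + 21/4)*422 = -1427/4*422 = -301097/2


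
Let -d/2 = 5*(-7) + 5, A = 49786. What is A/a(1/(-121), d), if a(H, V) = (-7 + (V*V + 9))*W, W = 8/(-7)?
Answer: -174251/14408 ≈ -12.094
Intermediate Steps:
d = 60 (d = -2*(5*(-7) + 5) = -2*(-35 + 5) = -2*(-30) = 60)
W = -8/7 (W = 8*(-⅐) = -8/7 ≈ -1.1429)
a(H, V) = -16/7 - 8*V²/7 (a(H, V) = (-7 + (V*V + 9))*(-8/7) = (-7 + (V² + 9))*(-8/7) = (-7 + (9 + V²))*(-8/7) = (2 + V²)*(-8/7) = -16/7 - 8*V²/7)
A/a(1/(-121), d) = 49786/(-16/7 - 8/7*60²) = 49786/(-16/7 - 8/7*3600) = 49786/(-16/7 - 28800/7) = 49786/(-28816/7) = 49786*(-7/28816) = -174251/14408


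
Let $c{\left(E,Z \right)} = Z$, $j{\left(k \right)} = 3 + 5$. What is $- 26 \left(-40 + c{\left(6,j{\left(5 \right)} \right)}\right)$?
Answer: $832$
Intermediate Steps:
$j{\left(k \right)} = 8$
$- 26 \left(-40 + c{\left(6,j{\left(5 \right)} \right)}\right) = - 26 \left(-40 + 8\right) = \left(-26\right) \left(-32\right) = 832$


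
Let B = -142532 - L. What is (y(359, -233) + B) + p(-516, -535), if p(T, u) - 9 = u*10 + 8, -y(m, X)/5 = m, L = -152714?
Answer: 3054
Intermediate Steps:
y(m, X) = -5*m
p(T, u) = 17 + 10*u (p(T, u) = 9 + (u*10 + 8) = 9 + (10*u + 8) = 9 + (8 + 10*u) = 17 + 10*u)
B = 10182 (B = -142532 - 1*(-152714) = -142532 + 152714 = 10182)
(y(359, -233) + B) + p(-516, -535) = (-5*359 + 10182) + (17 + 10*(-535)) = (-1795 + 10182) + (17 - 5350) = 8387 - 5333 = 3054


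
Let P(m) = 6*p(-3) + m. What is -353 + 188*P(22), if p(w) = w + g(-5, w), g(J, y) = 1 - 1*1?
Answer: 399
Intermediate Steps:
g(J, y) = 0 (g(J, y) = 1 - 1 = 0)
p(w) = w (p(w) = w + 0 = w)
P(m) = -18 + m (P(m) = 6*(-3) + m = -18 + m)
-353 + 188*P(22) = -353 + 188*(-18 + 22) = -353 + 188*4 = -353 + 752 = 399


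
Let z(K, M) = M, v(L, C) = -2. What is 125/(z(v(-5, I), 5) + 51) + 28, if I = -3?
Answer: 1693/56 ≈ 30.232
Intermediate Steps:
125/(z(v(-5, I), 5) + 51) + 28 = 125/(5 + 51) + 28 = 125/56 + 28 = 1693/56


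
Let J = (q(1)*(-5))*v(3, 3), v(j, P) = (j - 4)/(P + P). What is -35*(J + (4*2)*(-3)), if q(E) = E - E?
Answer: 840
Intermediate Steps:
v(j, P) = (-4 + j)/(2*P) (v(j, P) = (-4 + j)/((2*P)) = (-4 + j)*(1/(2*P)) = (-4 + j)/(2*P))
q(E) = 0
J = 0 (J = (0*(-5))*((½)*(-4 + 3)/3) = 0*((½)*(⅓)*(-1)) = 0*(-⅙) = 0)
-35*(J + (4*2)*(-3)) = -35*(0 + (4*2)*(-3)) = -35*(0 + 8*(-3)) = -35*(0 - 24) = -35*(-24) = 840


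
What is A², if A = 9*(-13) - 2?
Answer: 14161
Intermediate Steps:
A = -119 (A = -117 - 2 = -119)
A² = (-119)² = 14161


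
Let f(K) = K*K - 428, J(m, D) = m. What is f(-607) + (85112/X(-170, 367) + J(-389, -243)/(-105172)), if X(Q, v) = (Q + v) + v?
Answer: 5459714054957/14829252 ≈ 3.6817e+5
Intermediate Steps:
X(Q, v) = Q + 2*v
f(K) = -428 + K² (f(K) = K² - 428 = -428 + K²)
f(-607) + (85112/X(-170, 367) + J(-389, -243)/(-105172)) = (-428 + (-607)²) + (85112/(-170 + 2*367) - 389/(-105172)) = (-428 + 368449) + (85112/(-170 + 734) - 389*(-1/105172)) = 368021 + (85112/564 + 389/105172) = 368021 + (85112*(1/564) + 389/105172) = 368021 + (21278/141 + 389/105172) = 368021 + 2237904665/14829252 = 5459714054957/14829252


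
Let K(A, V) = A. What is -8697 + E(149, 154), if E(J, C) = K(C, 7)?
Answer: -8543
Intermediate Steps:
E(J, C) = C
-8697 + E(149, 154) = -8697 + 154 = -8543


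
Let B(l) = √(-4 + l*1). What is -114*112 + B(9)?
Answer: -12768 + √5 ≈ -12766.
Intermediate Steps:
B(l) = √(-4 + l)
-114*112 + B(9) = -114*112 + √(-4 + 9) = -12768 + √5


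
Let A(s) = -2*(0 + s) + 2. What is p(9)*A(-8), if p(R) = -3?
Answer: -54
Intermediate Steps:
A(s) = 2 - 2*s (A(s) = -2*s + 2 = 2 - 2*s)
p(9)*A(-8) = -3*(2 - 2*(-8)) = -3*(2 + 16) = -3*18 = -54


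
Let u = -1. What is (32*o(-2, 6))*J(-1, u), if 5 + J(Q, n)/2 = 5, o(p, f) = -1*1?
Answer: 0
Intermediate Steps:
o(p, f) = -1
J(Q, n) = 0 (J(Q, n) = -10 + 2*5 = -10 + 10 = 0)
(32*o(-2, 6))*J(-1, u) = (32*(-1))*0 = -32*0 = 0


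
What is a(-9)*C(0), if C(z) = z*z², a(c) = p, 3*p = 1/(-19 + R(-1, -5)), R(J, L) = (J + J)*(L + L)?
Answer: 0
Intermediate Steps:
R(J, L) = 4*J*L (R(J, L) = (2*J)*(2*L) = 4*J*L)
p = ⅓ (p = 1/(3*(-19 + 4*(-1)*(-5))) = 1/(3*(-19 + 20)) = (⅓)/1 = (⅓)*1 = ⅓ ≈ 0.33333)
a(c) = ⅓
C(z) = z³
a(-9)*C(0) = (⅓)*0³ = (⅓)*0 = 0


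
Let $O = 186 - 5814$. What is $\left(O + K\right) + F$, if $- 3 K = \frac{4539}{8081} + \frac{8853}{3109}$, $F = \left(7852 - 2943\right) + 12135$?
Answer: $\frac{286785080916}{25123829} \approx 11415.0$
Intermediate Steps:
$O = -5628$ ($O = 186 - 5814 = -5628$)
$F = 17044$ ($F = 4909 + 12135 = 17044$)
$K = - \frac{28550948}{25123829}$ ($K = - \frac{\frac{4539}{8081} + \frac{8853}{3109}}{3} = \left(- \frac{1}{3}\right) \frac{85652844}{25123829} = - \frac{28550948}{25123829} \approx -1.1364$)
$\left(O + K\right) + F = \left(-5628 - \frac{28550948}{25123829}\right) + 17044 = - \frac{141425460560}{25123829} + 17044 = \frac{286785080916}{25123829}$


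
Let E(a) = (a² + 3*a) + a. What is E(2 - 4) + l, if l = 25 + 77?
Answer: 98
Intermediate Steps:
E(a) = a² + 4*a
l = 102
E(2 - 4) + l = (2 - 4)*(4 + (2 - 4)) + 102 = -2*(4 - 2) + 102 = -2*2 + 102 = -4 + 102 = 98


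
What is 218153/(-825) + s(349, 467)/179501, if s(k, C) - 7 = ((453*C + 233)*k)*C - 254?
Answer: 28437524243972/148088325 ≈ 1.9203e+5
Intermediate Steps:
s(k, C) = -247 + C*k*(233 + 453*C) (s(k, C) = 7 + (((453*C + 233)*k)*C - 254) = 7 + (((233 + 453*C)*k)*C - 254) = 7 + ((k*(233 + 453*C))*C - 254) = 7 + (C*k*(233 + 453*C) - 254) = 7 + (-254 + C*k*(233 + 453*C)) = -247 + C*k*(233 + 453*C))
218153/(-825) + s(349, 467)/179501 = 218153/(-825) + (-247 + 233*467*349 + 453*349*467**2)/179501 = 218153*(-1/825) + (-247 + 37975039 + 453*349*218089)*(1/179501) = -218153/825 + (-247 + 37975039 + 34479216633)*(1/179501) = -218153/825 + 34517191425*(1/179501) = -218153/825 + 34517191425/179501 = 28437524243972/148088325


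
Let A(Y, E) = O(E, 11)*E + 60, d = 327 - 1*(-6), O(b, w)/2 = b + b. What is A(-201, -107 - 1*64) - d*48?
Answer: 101040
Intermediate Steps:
O(b, w) = 4*b (O(b, w) = 2*(b + b) = 2*(2*b) = 4*b)
d = 333 (d = 327 + 6 = 333)
A(Y, E) = 60 + 4*E² (A(Y, E) = (4*E)*E + 60 = 4*E² + 60 = 60 + 4*E²)
A(-201, -107 - 1*64) - d*48 = (60 + 4*(-107 - 1*64)²) - 333*48 = (60 + 4*(-107 - 64)²) - 1*15984 = (60 + 4*(-171)²) - 15984 = (60 + 4*29241) - 15984 = (60 + 116964) - 15984 = 117024 - 15984 = 101040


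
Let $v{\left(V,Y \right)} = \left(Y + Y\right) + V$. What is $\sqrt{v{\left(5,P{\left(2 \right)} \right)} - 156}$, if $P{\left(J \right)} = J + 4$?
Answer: $i \sqrt{139} \approx 11.79 i$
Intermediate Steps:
$P{\left(J \right)} = 4 + J$
$v{\left(V,Y \right)} = V + 2 Y$ ($v{\left(V,Y \right)} = 2 Y + V = V + 2 Y$)
$\sqrt{v{\left(5,P{\left(2 \right)} \right)} - 156} = \sqrt{\left(5 + 2 \left(4 + 2\right)\right) - 156} = \sqrt{\left(5 + 2 \cdot 6\right) - 156} = \sqrt{\left(5 + 12\right) - 156} = \sqrt{17 - 156} = \sqrt{-139} = i \sqrt{139}$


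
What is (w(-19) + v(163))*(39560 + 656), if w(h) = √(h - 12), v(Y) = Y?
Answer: 6555208 + 40216*I*√31 ≈ 6.5552e+6 + 2.2391e+5*I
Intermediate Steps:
w(h) = √(-12 + h)
(w(-19) + v(163))*(39560 + 656) = (√(-12 - 19) + 163)*(39560 + 656) = (√(-31) + 163)*40216 = (I*√31 + 163)*40216 = (163 + I*√31)*40216 = 6555208 + 40216*I*√31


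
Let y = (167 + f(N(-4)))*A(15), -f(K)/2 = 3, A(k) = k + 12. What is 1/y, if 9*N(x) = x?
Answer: 1/4347 ≈ 0.00023004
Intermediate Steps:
N(x) = x/9
A(k) = 12 + k
f(K) = -6 (f(K) = -2*3 = -6)
y = 4347 (y = (167 - 6)*(12 + 15) = 161*27 = 4347)
1/y = 1/4347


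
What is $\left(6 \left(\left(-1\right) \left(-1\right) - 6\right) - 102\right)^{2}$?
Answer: $17424$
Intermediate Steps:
$\left(6 \left(\left(-1\right) \left(-1\right) - 6\right) - 102\right)^{2} = \left(6 \left(1 - 6\right) - 102\right)^{2} = \left(6 \left(-5\right) - 102\right)^{2} = \left(-30 - 102\right)^{2} = \left(-132\right)^{2} = 17424$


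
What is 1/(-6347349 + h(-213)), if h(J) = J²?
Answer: -1/6301980 ≈ -1.5868e-7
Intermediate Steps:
1/(-6347349 + h(-213)) = 1/(-6347349 + (-213)²) = 1/(-6347349 + 45369) = 1/(-6301980) = -1/6301980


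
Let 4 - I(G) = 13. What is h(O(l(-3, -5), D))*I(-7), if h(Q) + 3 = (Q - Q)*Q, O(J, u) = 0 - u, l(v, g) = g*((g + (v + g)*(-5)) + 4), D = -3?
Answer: 27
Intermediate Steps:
I(G) = -9 (I(G) = 4 - 1*13 = 4 - 13 = -9)
l(v, g) = g*(4 - 5*v - 4*g) (l(v, g) = g*((g + (g + v)*(-5)) + 4) = g*((g + (-5*g - 5*v)) + 4) = g*((-5*v - 4*g) + 4) = g*(4 - 5*v - 4*g))
O(J, u) = -u
h(Q) = -3 (h(Q) = -3 + (Q - Q)*Q = -3 + 0*Q = -3 + 0 = -3)
h(O(l(-3, -5), D))*I(-7) = -3*(-9) = 27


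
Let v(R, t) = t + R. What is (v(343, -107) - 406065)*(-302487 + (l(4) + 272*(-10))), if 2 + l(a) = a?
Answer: 123861039945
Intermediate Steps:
v(R, t) = R + t
l(a) = -2 + a
(v(343, -107) - 406065)*(-302487 + (l(4) + 272*(-10))) = ((343 - 107) - 406065)*(-302487 + ((-2 + 4) + 272*(-10))) = (236 - 406065)*(-302487 + (2 - 2720)) = -405829*(-302487 - 2718) = -405829*(-305205) = 123861039945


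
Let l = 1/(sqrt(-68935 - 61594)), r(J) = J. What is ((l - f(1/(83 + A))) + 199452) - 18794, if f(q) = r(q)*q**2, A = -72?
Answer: 240455797/1331 - I*sqrt(130529)/130529 ≈ 1.8066e+5 - 0.0027679*I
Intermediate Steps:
f(q) = q**3 (f(q) = q*q**2 = q**3)
l = -I*sqrt(130529)/130529 (l = 1/(sqrt(-130529)) = 1/(I*sqrt(130529)) = -I*sqrt(130529)/130529 ≈ -0.0027679*I)
((l - f(1/(83 + A))) + 199452) - 18794 = ((-I*sqrt(130529)/130529 - (1/(83 - 72))**3) + 199452) - 18794 = ((-I*sqrt(130529)/130529 - (1/11)**3) + 199452) - 18794 = ((-I*sqrt(130529)/130529 - 1*1/1331) + 199452) - 18794 = ((-I*sqrt(130529)/130529 - 1/1331) + 199452) - 18794 = ((-1/1331 - I*sqrt(130529)/130529) + 199452) - 18794 = (265470611/1331 - I*sqrt(130529)/130529) - 18794 = 240455797/1331 - I*sqrt(130529)/130529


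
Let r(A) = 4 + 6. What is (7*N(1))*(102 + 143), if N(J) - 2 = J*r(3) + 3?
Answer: 25725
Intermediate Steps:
r(A) = 10
N(J) = 5 + 10*J (N(J) = 2 + (J*10 + 3) = 2 + (10*J + 3) = 2 + (3 + 10*J) = 5 + 10*J)
(7*N(1))*(102 + 143) = (7*(5 + 10*1))*(102 + 143) = (7*(5 + 10))*245 = (7*15)*245 = 105*245 = 25725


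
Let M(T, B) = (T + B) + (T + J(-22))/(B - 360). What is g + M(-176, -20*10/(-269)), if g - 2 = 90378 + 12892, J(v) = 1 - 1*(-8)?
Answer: 2680131523647/25996160 ≈ 1.0310e+5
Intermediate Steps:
J(v) = 9 (J(v) = 1 + 8 = 9)
M(T, B) = B + T + (9 + T)/(-360 + B) (M(T, B) = (T + B) + (T + 9)/(B - 360) = (B + T) + (9 + T)/(-360 + B) = B + T + (9 + T)/(-360 + B))
g = 103272 (g = 2 + (90378 + 12892) = 2 + 103270 = 103272)
g + M(-176, -20*10/(-269)) = 103272 + (9 + (-20*10/(-269))² - 360*(-20*10)/(-269) - 359*(-176) + (-20*10/(-269))*(-176))/(-360 - 20*10/(-269)) = 103272 + (9 + (-200*(-1/269))² - (-72000)*(-1)/269 + 63184 - 200*(-1/269)*(-176))/(-360 - 200*(-1/269)) = 103272 + (9 + (200/269)² - 360*200/269 + 63184 + (200/269)*(-176))/(-360 + 200/269) = 103272 + (9 + 40000/72361 - 72000/269 + 63184 - 35200/269)/(-96640/269) = 103272 - 269/96640*4543911873/72361 = 103272 - 4543911873/25996160 = 2680131523647/25996160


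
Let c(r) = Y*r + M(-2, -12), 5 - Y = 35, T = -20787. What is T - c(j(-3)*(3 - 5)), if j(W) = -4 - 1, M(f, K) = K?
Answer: -20475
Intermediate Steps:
Y = -30 (Y = 5 - 1*35 = 5 - 35 = -30)
j(W) = -5
c(r) = -12 - 30*r (c(r) = -30*r - 12 = -12 - 30*r)
T - c(j(-3)*(3 - 5)) = -20787 - (-12 - (-150)*(3 - 5)) = -20787 - (-12 - (-150)*(-2)) = -20787 - (-12 - 30*10) = -20787 - (-12 - 300) = -20787 - 1*(-312) = -20787 + 312 = -20475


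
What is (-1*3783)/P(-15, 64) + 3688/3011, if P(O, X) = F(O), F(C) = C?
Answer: 3815311/15055 ≈ 253.42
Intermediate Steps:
P(O, X) = O
(-1*3783)/P(-15, 64) + 3688/3011 = -1*3783/(-15) + 3688/3011 = -3783*(-1/15) + 3688*(1/3011) = 1261/5 + 3688/3011 = 3815311/15055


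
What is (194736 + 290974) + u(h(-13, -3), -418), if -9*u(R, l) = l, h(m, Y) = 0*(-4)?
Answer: 4371808/9 ≈ 4.8576e+5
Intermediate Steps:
h(m, Y) = 0
u(R, l) = -l/9
(194736 + 290974) + u(h(-13, -3), -418) = (194736 + 290974) - 1/9*(-418) = 485710 + 418/9 = 4371808/9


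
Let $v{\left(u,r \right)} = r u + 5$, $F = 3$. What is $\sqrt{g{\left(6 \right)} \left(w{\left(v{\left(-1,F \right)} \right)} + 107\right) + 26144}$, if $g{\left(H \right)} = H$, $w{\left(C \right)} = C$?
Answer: $\sqrt{26798} \approx 163.7$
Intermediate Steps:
$v{\left(u,r \right)} = 5 + r u$
$\sqrt{g{\left(6 \right)} \left(w{\left(v{\left(-1,F \right)} \right)} + 107\right) + 26144} = \sqrt{6 \left(\left(5 + 3 \left(-1\right)\right) + 107\right) + 26144} = \sqrt{6 \left(\left(5 - 3\right) + 107\right) + 26144} = \sqrt{6 \left(2 + 107\right) + 26144} = \sqrt{6 \cdot 109 + 26144} = \sqrt{654 + 26144} = \sqrt{26798}$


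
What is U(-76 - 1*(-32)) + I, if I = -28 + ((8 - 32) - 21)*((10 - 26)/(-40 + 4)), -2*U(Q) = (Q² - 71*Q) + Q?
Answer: -2556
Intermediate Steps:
U(Q) = 35*Q - Q²/2 (U(Q) = -((Q² - 71*Q) + Q)/2 = -(Q² - 70*Q)/2 = 35*Q - Q²/2)
I = -48 (I = -28 + (-24 - 21)*(-16/(-36)) = -28 - (-720)*(-1)/36 = -28 - 45*4/9 = -28 - 20 = -48)
U(-76 - 1*(-32)) + I = (-76 - 1*(-32))*(70 - (-76 - 1*(-32)))/2 - 48 = (-76 + 32)*(70 - (-76 + 32))/2 - 48 = (½)*(-44)*(70 - 1*(-44)) - 48 = (½)*(-44)*(70 + 44) - 48 = (½)*(-44)*114 - 48 = -2508 - 48 = -2556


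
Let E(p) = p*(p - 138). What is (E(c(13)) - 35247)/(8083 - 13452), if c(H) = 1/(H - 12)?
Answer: 35384/5369 ≈ 6.5904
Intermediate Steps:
c(H) = 1/(-12 + H)
E(p) = p*(-138 + p)
(E(c(13)) - 35247)/(8083 - 13452) = ((-138 + 1/(-12 + 13))/(-12 + 13) - 35247)/(8083 - 13452) = ((-138 + 1/1)/1 - 35247)/(-5369) = (1*(-138 + 1) - 35247)*(-1/5369) = (1*(-137) - 35247)*(-1/5369) = (-137 - 35247)*(-1/5369) = -35384*(-1/5369) = 35384/5369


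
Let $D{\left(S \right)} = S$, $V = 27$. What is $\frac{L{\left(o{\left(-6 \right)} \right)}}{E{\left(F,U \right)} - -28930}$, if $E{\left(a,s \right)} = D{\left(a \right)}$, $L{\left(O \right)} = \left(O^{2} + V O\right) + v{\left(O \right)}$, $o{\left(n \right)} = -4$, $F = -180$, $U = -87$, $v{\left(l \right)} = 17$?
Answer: $- \frac{3}{1150} \approx -0.0026087$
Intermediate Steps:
$L{\left(O \right)} = 17 + O^{2} + 27 O$ ($L{\left(O \right)} = \left(O^{2} + 27 O\right) + 17 = 17 + O^{2} + 27 O$)
$E{\left(a,s \right)} = a$
$\frac{L{\left(o{\left(-6 \right)} \right)}}{E{\left(F,U \right)} - -28930} = \frac{17 + \left(-4\right)^{2} + 27 \left(-4\right)}{-180 - -28930} = \frac{17 + 16 - 108}{-180 + 28930} = - \frac{75}{28750} = \left(-75\right) \frac{1}{28750} = - \frac{3}{1150}$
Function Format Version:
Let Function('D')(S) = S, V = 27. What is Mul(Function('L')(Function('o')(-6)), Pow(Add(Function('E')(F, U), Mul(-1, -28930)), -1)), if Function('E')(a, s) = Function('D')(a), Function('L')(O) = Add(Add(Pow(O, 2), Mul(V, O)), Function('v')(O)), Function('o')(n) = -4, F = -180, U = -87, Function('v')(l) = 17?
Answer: Rational(-3, 1150) ≈ -0.0026087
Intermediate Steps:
Function('L')(O) = Add(17, Pow(O, 2), Mul(27, O)) (Function('L')(O) = Add(Add(Pow(O, 2), Mul(27, O)), 17) = Add(17, Pow(O, 2), Mul(27, O)))
Function('E')(a, s) = a
Mul(Function('L')(Function('o')(-6)), Pow(Add(Function('E')(F, U), Mul(-1, -28930)), -1)) = Mul(Add(17, Pow(-4, 2), Mul(27, -4)), Pow(Add(-180, Mul(-1, -28930)), -1)) = Mul(Add(17, 16, -108), Pow(Add(-180, 28930), -1)) = Mul(-75, Pow(28750, -1)) = Mul(-75, Rational(1, 28750)) = Rational(-3, 1150)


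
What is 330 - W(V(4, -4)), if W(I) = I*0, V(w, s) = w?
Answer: 330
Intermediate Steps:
W(I) = 0
330 - W(V(4, -4)) = 330 - 1*0 = 330 + 0 = 330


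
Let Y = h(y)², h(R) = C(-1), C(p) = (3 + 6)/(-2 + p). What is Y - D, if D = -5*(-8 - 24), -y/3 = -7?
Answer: -151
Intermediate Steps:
y = 21 (y = -3*(-7) = 21)
C(p) = 9/(-2 + p)
h(R) = -3 (h(R) = 9/(-2 - 1) = 9/(-3) = 9*(-⅓) = -3)
D = 160 (D = -5*(-32) = 160)
Y = 9 (Y = (-3)² = 9)
Y - D = 9 - 1*160 = 9 - 160 = -151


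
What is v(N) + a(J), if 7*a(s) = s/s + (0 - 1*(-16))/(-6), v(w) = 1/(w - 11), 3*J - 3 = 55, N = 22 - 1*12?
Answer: -26/21 ≈ -1.2381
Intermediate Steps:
N = 10 (N = 22 - 12 = 10)
J = 58/3 (J = 1 + (⅓)*55 = 1 + 55/3 = 58/3 ≈ 19.333)
v(w) = 1/(-11 + w)
a(s) = -5/21 (a(s) = (s/s + (0 - 1*(-16))/(-6))/7 = (1 + (0 + 16)*(-⅙))/7 = (1 + 16*(-⅙))/7 = (1 - 8/3)/7 = (⅐)*(-5/3) = -5/21)
v(N) + a(J) = 1/(-11 + 10) - 5/21 = 1/(-1) - 5/21 = -1 - 5/21 = -26/21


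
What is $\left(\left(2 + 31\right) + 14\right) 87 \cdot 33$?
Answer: $134937$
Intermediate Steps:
$\left(\left(2 + 31\right) + 14\right) 87 \cdot 33 = \left(33 + 14\right) 87 \cdot 33 = 47 \cdot 87 \cdot 33 = 4089 \cdot 33 = 134937$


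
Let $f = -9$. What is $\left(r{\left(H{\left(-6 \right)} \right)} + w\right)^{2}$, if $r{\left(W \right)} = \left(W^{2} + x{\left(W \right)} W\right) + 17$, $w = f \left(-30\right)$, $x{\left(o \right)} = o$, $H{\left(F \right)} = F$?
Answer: $128881$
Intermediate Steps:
$w = 270$ ($w = \left(-9\right) \left(-30\right) = 270$)
$r{\left(W \right)} = 17 + 2 W^{2}$ ($r{\left(W \right)} = \left(W^{2} + W W\right) + 17 = \left(W^{2} + W^{2}\right) + 17 = 2 W^{2} + 17 = 17 + 2 W^{2}$)
$\left(r{\left(H{\left(-6 \right)} \right)} + w\right)^{2} = \left(\left(17 + 2 \left(-6\right)^{2}\right) + 270\right)^{2} = \left(\left(17 + 2 \cdot 36\right) + 270\right)^{2} = \left(\left(17 + 72\right) + 270\right)^{2} = \left(89 + 270\right)^{2} = 359^{2} = 128881$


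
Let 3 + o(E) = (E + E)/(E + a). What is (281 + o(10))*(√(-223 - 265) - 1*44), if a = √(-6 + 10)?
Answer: -36916/3 + 1678*I*√122/3 ≈ -12305.0 + 6178.0*I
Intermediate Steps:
a = 2 (a = √4 = 2)
o(E) = -3 + 2*E/(2 + E) (o(E) = -3 + (E + E)/(E + 2) = -3 + (2*E)/(2 + E) = -3 + 2*E/(2 + E))
(281 + o(10))*(√(-223 - 265) - 1*44) = (281 + (-6 - 1*10)/(2 + 10))*(√(-223 - 265) - 1*44) = (281 + (-6 - 10)/12)*(√(-488) - 44) = (281 + (1/12)*(-16))*(2*I*√122 - 44) = (281 - 4/3)*(-44 + 2*I*√122) = 839*(-44 + 2*I*√122)/3 = -36916/3 + 1678*I*√122/3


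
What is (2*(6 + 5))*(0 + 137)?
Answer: 3014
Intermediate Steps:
(2*(6 + 5))*(0 + 137) = (2*11)*137 = 22*137 = 3014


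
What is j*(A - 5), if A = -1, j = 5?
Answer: -30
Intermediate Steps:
j*(A - 5) = 5*(-1 - 5) = 5*(-6) = -30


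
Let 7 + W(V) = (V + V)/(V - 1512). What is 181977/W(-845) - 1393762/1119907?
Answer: -480370914361081/16584702763 ≈ -28965.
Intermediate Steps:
W(V) = -7 + 2*V/(-1512 + V) (W(V) = -7 + (V + V)/(V - 1512) = -7 + (2*V)/(-1512 + V) = -7 + 2*V/(-1512 + V))
181977/W(-845) - 1393762/1119907 = 181977/(((10584 - 5*(-845))/(-1512 - 845))) - 1393762/1119907 = 181977/(((10584 + 4225)/(-2357))) - 1393762*1/1119907 = 181977/((-1/2357*14809)) - 1393762/1119907 = 181977/(-14809/2357) - 1393762/1119907 = 181977*(-2357/14809) - 1393762/1119907 = -428919789/14809 - 1393762/1119907 = -480370914361081/16584702763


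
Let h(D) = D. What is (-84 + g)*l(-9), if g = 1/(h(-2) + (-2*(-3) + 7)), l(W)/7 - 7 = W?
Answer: 12922/11 ≈ 1174.7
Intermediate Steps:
l(W) = 49 + 7*W
g = 1/11 (g = 1/(-2 + (-2*(-3) + 7)) = 1/(-2 + (6 + 7)) = 1/(-2 + 13) = 1/11 ≈ 0.090909)
(-84 + g)*l(-9) = (-84 + 1/11)*(49 + 7*(-9)) = -923*(49 - 63)/11 = -923/11*(-14) = 12922/11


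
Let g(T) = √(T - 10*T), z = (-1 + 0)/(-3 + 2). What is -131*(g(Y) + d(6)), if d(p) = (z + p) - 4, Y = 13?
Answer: -393 - 393*I*√13 ≈ -393.0 - 1417.0*I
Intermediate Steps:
z = 1 (z = -1/(-1) = -1*(-1) = 1)
d(p) = -3 + p (d(p) = (1 + p) - 4 = -3 + p)
g(T) = 3*√(-T) (g(T) = √(-9*T) = 3*√(-T))
-131*(g(Y) + d(6)) = -131*(3*√(-1*13) + (-3 + 6)) = -131*(3*√(-13) + 3) = -131*(3*(I*√13) + 3) = -131*(3*I*√13 + 3) = -131*(3 + 3*I*√13) = -393 - 393*I*√13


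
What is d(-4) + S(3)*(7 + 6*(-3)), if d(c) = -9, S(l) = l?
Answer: -42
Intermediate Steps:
d(-4) + S(3)*(7 + 6*(-3)) = -9 + 3*(7 + 6*(-3)) = -9 + 3*(7 - 18) = -9 + 3*(-11) = -9 - 33 = -42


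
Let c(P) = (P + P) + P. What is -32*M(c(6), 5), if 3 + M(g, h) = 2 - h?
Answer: 192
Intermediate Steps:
c(P) = 3*P (c(P) = 2*P + P = 3*P)
M(g, h) = -1 - h (M(g, h) = -3 + (2 - h) = -1 - h)
-32*M(c(6), 5) = -32*(-1 - 1*5) = -32*(-1 - 5) = -32*(-6) = 192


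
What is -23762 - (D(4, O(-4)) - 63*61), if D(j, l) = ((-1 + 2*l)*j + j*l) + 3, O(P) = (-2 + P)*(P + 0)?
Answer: -20206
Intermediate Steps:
O(P) = P*(-2 + P) (O(P) = (-2 + P)*P = P*(-2 + P))
D(j, l) = 3 + j*l + j*(-1 + 2*l) (D(j, l) = (j*(-1 + 2*l) + j*l) + 3 = (j*l + j*(-1 + 2*l)) + 3 = 3 + j*l + j*(-1 + 2*l))
-23762 - (D(4, O(-4)) - 63*61) = -23762 - ((3 - 1*4 + 3*4*(-4*(-2 - 4))) - 63*61) = -23762 - ((3 - 4 + 3*4*(-4*(-6))) - 3843) = -23762 - ((3 - 4 + 3*4*24) - 3843) = -23762 - ((3 - 4 + 288) - 3843) = -23762 - (287 - 3843) = -23762 - 1*(-3556) = -23762 + 3556 = -20206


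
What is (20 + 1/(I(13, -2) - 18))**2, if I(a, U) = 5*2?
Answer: 25281/64 ≈ 395.02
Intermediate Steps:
I(a, U) = 10
(20 + 1/(I(13, -2) - 18))**2 = (20 + 1/(10 - 18))**2 = (20 + 1/(-8))**2 = (20 - 1/8)**2 = (159/8)**2 = 25281/64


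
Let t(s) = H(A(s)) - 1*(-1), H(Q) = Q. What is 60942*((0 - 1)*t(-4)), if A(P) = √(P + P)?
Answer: -60942 - 121884*I*√2 ≈ -60942.0 - 1.7237e+5*I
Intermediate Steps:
A(P) = √2*√P (A(P) = √(2*P) = √2*√P)
t(s) = 1 + √2*√s (t(s) = √2*√s - 1*(-1) = √2*√s + 1 = 1 + √2*√s)
60942*((0 - 1)*t(-4)) = 60942*((0 - 1)*(1 + √2*√(-4))) = 60942*(-(1 + √2*(2*I))) = 60942*(-(1 + 2*I*√2)) = 60942*(-1 - 2*I*√2) = -60942 - 121884*I*√2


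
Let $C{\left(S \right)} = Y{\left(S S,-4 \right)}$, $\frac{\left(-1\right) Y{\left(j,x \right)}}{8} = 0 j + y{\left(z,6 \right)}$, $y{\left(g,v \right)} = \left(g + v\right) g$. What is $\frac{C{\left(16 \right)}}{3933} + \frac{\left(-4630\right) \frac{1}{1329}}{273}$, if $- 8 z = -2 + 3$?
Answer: $- \frac{4763923}{422802744} \approx -0.011267$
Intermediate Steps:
$z = - \frac{1}{8}$ ($z = - \frac{-2 + 3}{8} = \left(- \frac{1}{8}\right) 1 = - \frac{1}{8} \approx -0.125$)
$y{\left(g,v \right)} = g \left(g + v\right)$
$Y{\left(j,x \right)} = \frac{47}{8}$ ($Y{\left(j,x \right)} = - 8 \left(0 j - \frac{- \frac{1}{8} + 6}{8}\right) = - 8 \left(0 - \frac{47}{64}\right) = \left(-8\right) \left(- \frac{47}{64}\right) = \frac{47}{8}$)
$C{\left(S \right)} = \frac{47}{8}$
$\frac{C{\left(16 \right)}}{3933} + \frac{\left(-4630\right) \frac{1}{1329}}{273} = \frac{47}{8 \cdot 3933} + \frac{\left(-4630\right) \frac{1}{1329}}{273} = \frac{47}{8} \cdot \frac{1}{3933} + \left(-4630\right) \frac{1}{1329} \cdot \frac{1}{273} = \frac{47}{31464} - \frac{4630}{362817} = - \frac{4763923}{422802744}$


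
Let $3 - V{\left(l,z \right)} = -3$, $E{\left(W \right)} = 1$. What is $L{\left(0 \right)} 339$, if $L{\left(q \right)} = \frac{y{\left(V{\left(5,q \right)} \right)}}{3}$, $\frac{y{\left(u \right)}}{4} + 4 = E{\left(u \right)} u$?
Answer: $904$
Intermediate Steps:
$V{\left(l,z \right)} = 6$ ($V{\left(l,z \right)} = 3 - -3 = 3 + 3 = 6$)
$y{\left(u \right)} = -16 + 4 u$ ($y{\left(u \right)} = -16 + 4 \cdot 1 u = -16 + 4 u$)
$L{\left(q \right)} = \frac{8}{3}$ ($L{\left(q \right)} = \frac{-16 + 4 \cdot 6}{3} = \left(-16 + 24\right) \frac{1}{3} = 8 \cdot \frac{1}{3} = \frac{8}{3}$)
$L{\left(0 \right)} 339 = \frac{8}{3} \cdot 339 = 904$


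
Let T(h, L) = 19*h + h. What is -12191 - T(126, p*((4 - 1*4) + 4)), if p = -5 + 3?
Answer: -14711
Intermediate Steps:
p = -2
T(h, L) = 20*h
-12191 - T(126, p*((4 - 1*4) + 4)) = -12191 - 20*126 = -12191 - 1*2520 = -12191 - 2520 = -14711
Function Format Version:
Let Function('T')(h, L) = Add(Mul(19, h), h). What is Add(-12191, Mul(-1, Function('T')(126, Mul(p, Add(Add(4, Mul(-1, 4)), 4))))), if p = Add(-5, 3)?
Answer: -14711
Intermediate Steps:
p = -2
Function('T')(h, L) = Mul(20, h)
Add(-12191, Mul(-1, Function('T')(126, Mul(p, Add(Add(4, Mul(-1, 4)), 4))))) = Add(-12191, Mul(-1, Mul(20, 126))) = Add(-12191, Mul(-1, 2520)) = Add(-12191, -2520) = -14711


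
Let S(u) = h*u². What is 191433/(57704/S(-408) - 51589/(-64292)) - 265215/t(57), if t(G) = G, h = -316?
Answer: 376914416286100193/1609066575481 ≈ 2.3424e+5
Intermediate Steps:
S(u) = -316*u²
191433/(57704/S(-408) - 51589/(-64292)) - 265215/t(57) = 191433/(57704/((-316*(-408)²)) - 51589/(-64292)) - 265215/57 = 191433/(57704/((-316*166464)) - 51589*(-1/64292)) - 265215*1/57 = 191433/(57704/(-52602624) + 51589/64292) - 88405/19 = 191433/(57704*(-1/52602624) + 51589/64292) - 88405/19 = 191433/(-7213/6575328 + 51589/64292) - 88405/19 = 191433/(84687714499/105685246944) - 88405/19 = 191433*(105685246944/84687714499) - 88405/19 = 20231643878230752/84687714499 - 88405/19 = 376914416286100193/1609066575481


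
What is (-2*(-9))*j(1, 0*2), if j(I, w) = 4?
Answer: 72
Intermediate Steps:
(-2*(-9))*j(1, 0*2) = -2*(-9)*4 = 18*4 = 72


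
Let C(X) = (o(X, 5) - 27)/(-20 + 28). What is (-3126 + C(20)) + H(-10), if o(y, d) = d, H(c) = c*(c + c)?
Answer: -11715/4 ≈ -2928.8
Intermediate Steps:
H(c) = 2*c² (H(c) = c*(2*c) = 2*c²)
C(X) = -11/4 (C(X) = (5 - 27)/(-20 + 28) = -22/8 = -22*⅛ = -11/4)
(-3126 + C(20)) + H(-10) = (-3126 - 11/4) + 2*(-10)² = -12515/4 + 2*100 = -12515/4 + 200 = -11715/4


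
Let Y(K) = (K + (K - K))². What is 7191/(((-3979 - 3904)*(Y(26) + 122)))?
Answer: -2397/2096878 ≈ -0.0011431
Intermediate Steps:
Y(K) = K² (Y(K) = (K + 0)² = K²)
7191/(((-3979 - 3904)*(Y(26) + 122))) = 7191/(((-3979 - 3904)*(26² + 122))) = 7191/((-7883*(676 + 122))) = 7191/((-7883*798)) = 7191/(-6290634) = 7191*(-1/6290634) = -2397/2096878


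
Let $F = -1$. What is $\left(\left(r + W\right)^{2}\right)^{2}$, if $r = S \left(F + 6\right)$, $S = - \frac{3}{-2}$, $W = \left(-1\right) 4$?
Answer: $\frac{2401}{16} \approx 150.06$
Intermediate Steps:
$W = -4$
$S = \frac{3}{2}$ ($S = \left(-3\right) \left(- \frac{1}{2}\right) = \frac{3}{2} \approx 1.5$)
$r = \frac{15}{2}$ ($r = \frac{3 \left(-1 + 6\right)}{2} = \frac{3}{2} \cdot 5 = \frac{15}{2} \approx 7.5$)
$\left(\left(r + W\right)^{2}\right)^{2} = \left(\left(\frac{15}{2} - 4\right)^{2}\right)^{2} = \left(\left(\frac{7}{2}\right)^{2}\right)^{2} = \left(\frac{49}{4}\right)^{2} = \frac{2401}{16}$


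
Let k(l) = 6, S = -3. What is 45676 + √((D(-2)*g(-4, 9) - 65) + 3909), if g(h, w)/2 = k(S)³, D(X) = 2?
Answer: 45676 + 2*√1177 ≈ 45745.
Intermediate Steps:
g(h, w) = 432 (g(h, w) = 2*6³ = 2*216 = 432)
45676 + √((D(-2)*g(-4, 9) - 65) + 3909) = 45676 + √((2*432 - 65) + 3909) = 45676 + √((864 - 65) + 3909) = 45676 + √(799 + 3909) = 45676 + √4708 = 45676 + 2*√1177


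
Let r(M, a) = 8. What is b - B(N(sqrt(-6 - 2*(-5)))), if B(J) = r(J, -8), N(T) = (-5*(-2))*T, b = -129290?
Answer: -129298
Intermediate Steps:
N(T) = 10*T
B(J) = 8
b - B(N(sqrt(-6 - 2*(-5)))) = -129290 - 1*8 = -129290 - 8 = -129298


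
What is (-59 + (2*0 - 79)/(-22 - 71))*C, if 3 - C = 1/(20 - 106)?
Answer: -700336/3999 ≈ -175.13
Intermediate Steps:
C = 259/86 (C = 3 - 1/(20 - 106) = 3 - 1/(-86) = 3 - 1*(-1/86) = 3 + 1/86 = 259/86 ≈ 3.0116)
(-59 + (2*0 - 79)/(-22 - 71))*C = (-59 + (2*0 - 79)/(-22 - 71))*(259/86) = (-59 + (0 - 79)/(-93))*(259/86) = (-59 - 79*(-1/93))*(259/86) = (-59 + 79/93)*(259/86) = -5408/93*259/86 = -700336/3999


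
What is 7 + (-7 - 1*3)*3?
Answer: -23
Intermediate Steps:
7 + (-7 - 1*3)*3 = 7 + (-7 - 3)*3 = 7 - 10*3 = 7 - 30 = -23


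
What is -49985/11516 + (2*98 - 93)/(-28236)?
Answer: -88285163/20322861 ≈ -4.3441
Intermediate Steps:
-49985/11516 + (2*98 - 93)/(-28236) = -49985*1/11516 + (196 - 93)*(-1/28236) = -49985/11516 + 103*(-1/28236) = -49985/11516 - 103/28236 = -88285163/20322861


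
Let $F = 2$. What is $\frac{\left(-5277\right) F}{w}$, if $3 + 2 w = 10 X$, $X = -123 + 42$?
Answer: $\frac{7036}{271} \approx 25.963$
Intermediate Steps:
$X = -81$
$w = - \frac{813}{2}$ ($w = - \frac{3}{2} + \frac{10 \left(-81\right)}{2} = - \frac{3}{2} + \frac{1}{2} \left(-810\right) = - \frac{3}{2} - 405 = - \frac{813}{2} \approx -406.5$)
$\frac{\left(-5277\right) F}{w} = \frac{\left(-5277\right) 2}{- \frac{813}{2}} = \left(-10554\right) \left(- \frac{2}{813}\right) = \frac{7036}{271}$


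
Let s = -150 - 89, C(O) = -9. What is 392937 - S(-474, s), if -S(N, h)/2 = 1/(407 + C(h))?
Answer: 78194464/199 ≈ 3.9294e+5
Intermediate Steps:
s = -239
S(N, h) = -1/199 (S(N, h) = -2/(407 - 9) = -2/398 = -2*1/398 = -1/199)
392937 - S(-474, s) = 392937 - 1*(-1/199) = 392937 + 1/199 = 78194464/199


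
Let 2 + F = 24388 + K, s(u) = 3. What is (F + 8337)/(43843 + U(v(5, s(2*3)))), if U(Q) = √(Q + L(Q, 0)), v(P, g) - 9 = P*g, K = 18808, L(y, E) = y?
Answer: 2259273633/1922208601 - 206124*√3/1922208601 ≈ 1.1752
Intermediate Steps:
v(P, g) = 9 + P*g
F = 43194 (F = -2 + (24388 + 18808) = -2 + 43196 = 43194)
U(Q) = √2*√Q (U(Q) = √(Q + Q) = √(2*Q) = √2*√Q)
(F + 8337)/(43843 + U(v(5, s(2*3)))) = (43194 + 8337)/(43843 + √2*√(9 + 5*3)) = 51531/(43843 + √2*√(9 + 15)) = 51531/(43843 + √2*√24) = 51531/(43843 + √2*(2*√6)) = 51531/(43843 + 4*√3)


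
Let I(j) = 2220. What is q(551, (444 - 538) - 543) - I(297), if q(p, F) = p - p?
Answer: -2220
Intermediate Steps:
q(p, F) = 0
q(551, (444 - 538) - 543) - I(297) = 0 - 1*2220 = 0 - 2220 = -2220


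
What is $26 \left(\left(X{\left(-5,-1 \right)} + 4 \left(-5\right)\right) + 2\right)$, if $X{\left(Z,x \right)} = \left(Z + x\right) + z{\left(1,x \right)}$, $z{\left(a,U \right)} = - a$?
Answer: $-650$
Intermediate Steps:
$X{\left(Z,x \right)} = -1 + Z + x$ ($X{\left(Z,x \right)} = \left(Z + x\right) - 1 = -1 + Z + x$)
$26 \left(\left(X{\left(-5,-1 \right)} + 4 \left(-5\right)\right) + 2\right) = 26 \left(\left(\left(-1 - 5 - 1\right) + 4 \left(-5\right)\right) + 2\right) = 26 \left(\left(-7 - 20\right) + 2\right) = 26 \left(-27 + 2\right) = 26 \left(-25\right) = -650$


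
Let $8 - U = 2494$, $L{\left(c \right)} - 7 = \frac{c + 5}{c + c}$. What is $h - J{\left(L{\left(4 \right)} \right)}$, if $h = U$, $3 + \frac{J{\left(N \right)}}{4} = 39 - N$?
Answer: $- \frac{5195}{2} \approx -2597.5$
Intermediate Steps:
$L{\left(c \right)} = 7 + \frac{5 + c}{2 c}$ ($L{\left(c \right)} = 7 + \frac{c + 5}{c + c} = 7 + \frac{5 + c}{2 c}$)
$U = -2486$ ($U = 8 - 2494 = -2486$)
$J{\left(N \right)} = 144 - 4 N$ ($J{\left(N \right)} = -12 + 4 \left(39 - N\right) = -12 - \left(-156 + 4 N\right) = 144 - 4 N$)
$h = -2486$
$h - J{\left(L{\left(4 \right)} \right)} = -2486 - \left(144 - 4 \frac{5 \left(1 + 3 \cdot 4\right)}{2 \cdot 4}\right) = -2486 - \left(144 - 4 \cdot \frac{5}{2} \cdot \frac{1}{4} \left(1 + 12\right)\right) = -2486 - \left(144 - 4 \cdot \frac{5}{2} \cdot \frac{1}{4} \cdot 13\right) = -2486 - \left(144 - \frac{65}{2}\right) = -2486 - \frac{223}{2} = - \frac{5195}{2}$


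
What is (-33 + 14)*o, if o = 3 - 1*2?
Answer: -19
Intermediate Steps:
o = 1 (o = 3 - 2 = 1)
(-33 + 14)*o = (-33 + 14)*1 = -19*1 = -19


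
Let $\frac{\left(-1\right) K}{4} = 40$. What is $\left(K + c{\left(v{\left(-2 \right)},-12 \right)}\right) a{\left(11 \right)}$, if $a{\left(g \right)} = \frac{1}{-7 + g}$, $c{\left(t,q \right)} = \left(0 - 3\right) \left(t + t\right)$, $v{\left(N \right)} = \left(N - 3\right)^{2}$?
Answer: $- \frac{155}{2} \approx -77.5$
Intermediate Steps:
$K = -160$ ($K = \left(-4\right) 40 = -160$)
$v{\left(N \right)} = \left(-3 + N\right)^{2}$
$c{\left(t,q \right)} = - 6 t$ ($c{\left(t,q \right)} = - 3 \cdot 2 t = - 6 t$)
$\left(K + c{\left(v{\left(-2 \right)},-12 \right)}\right) a{\left(11 \right)} = \frac{-160 - 6 \left(-3 - 2\right)^{2}}{-7 + 11} = \frac{-160 - 6 \left(-5\right)^{2}}{4} = \left(-160 - 150\right) \frac{1}{4} = \left(-310\right) \frac{1}{4} = - \frac{155}{2}$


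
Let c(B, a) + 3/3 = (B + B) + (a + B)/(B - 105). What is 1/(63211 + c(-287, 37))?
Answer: 196/12276781 ≈ 1.5965e-5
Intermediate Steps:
c(B, a) = -1 + 2*B + (B + a)/(-105 + B) (c(B, a) = -1 + ((B + B) + (a + B)/(B - 105)) = -1 + (2*B + (B + a)/(-105 + B)) = -1 + 2*B + (B + a)/(-105 + B))
1/(63211 + c(-287, 37)) = 1/(63211 + (105 + 37 - 210*(-287) + 2*(-287)²)/(-105 - 287)) = 1/(63211 + (105 + 37 + 60270 + 2*82369)/(-392)) = 1/(63211 - (105 + 37 + 60270 + 164738)/392) = 1/(63211 - 1/392*225150) = 1/(63211 - 112575/196) = 1/(12276781/196) = 196/12276781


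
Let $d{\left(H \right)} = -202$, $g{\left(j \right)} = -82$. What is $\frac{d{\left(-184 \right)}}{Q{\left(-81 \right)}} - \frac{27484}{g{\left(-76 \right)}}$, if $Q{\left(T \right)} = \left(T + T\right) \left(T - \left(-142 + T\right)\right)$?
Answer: $\frac{158064625}{471582} \approx 335.18$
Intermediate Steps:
$Q{\left(T \right)} = 284 T$ ($Q{\left(T \right)} = 2 T 142 = 284 T$)
$\frac{d{\left(-184 \right)}}{Q{\left(-81 \right)}} - \frac{27484}{g{\left(-76 \right)}} = - \frac{202}{284 \left(-81\right)} - \frac{27484}{-82} = - \frac{202}{-23004} - - \frac{13742}{41} = \left(-202\right) \left(- \frac{1}{23004}\right) + \frac{13742}{41} = \frac{101}{11502} + \frac{13742}{41} = \frac{158064625}{471582}$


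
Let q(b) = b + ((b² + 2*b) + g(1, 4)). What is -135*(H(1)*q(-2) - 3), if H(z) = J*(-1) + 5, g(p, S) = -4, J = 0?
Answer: 4455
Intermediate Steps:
H(z) = 5 (H(z) = 0*(-1) + 5 = 0 + 5 = 5)
q(b) = -4 + b² + 3*b (q(b) = b + ((b² + 2*b) - 4) = b + (-4 + b² + 2*b) = -4 + b² + 3*b)
-135*(H(1)*q(-2) - 3) = -135*(5*(-4 + (-2)² + 3*(-2)) - 3) = -135*(5*(-4 + 4 - 6) - 3) = -135*(5*(-6) - 3) = -135*(-30 - 3) = -135*(-33) = 4455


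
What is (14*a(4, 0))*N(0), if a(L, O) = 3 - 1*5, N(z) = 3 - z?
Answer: -84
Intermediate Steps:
a(L, O) = -2 (a(L, O) = 3 - 5 = -2)
(14*a(4, 0))*N(0) = (14*(-2))*(3 - 1*0) = -28*(3 + 0) = -28*3 = -84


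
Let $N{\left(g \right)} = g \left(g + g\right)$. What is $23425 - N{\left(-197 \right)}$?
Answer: $-54193$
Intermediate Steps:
$N{\left(g \right)} = 2 g^{2}$ ($N{\left(g \right)} = g 2 g = 2 g^{2}$)
$23425 - N{\left(-197 \right)} = 23425 - 2 \left(-197\right)^{2} = 23425 - 2 \cdot 38809 = 23425 - 77618 = -54193$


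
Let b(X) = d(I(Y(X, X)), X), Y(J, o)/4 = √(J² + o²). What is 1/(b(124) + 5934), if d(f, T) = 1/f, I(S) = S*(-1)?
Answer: 2919717888/17325605947391 + 496*√2/17325605947391 ≈ 0.00016852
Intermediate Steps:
Y(J, o) = 4*√(J² + o²)
I(S) = -S
b(X) = -√2/(8*√(X²)) (b(X) = 1/(-4*√(X² + X²)) = 1/(-4*√(2*X²)) = 1/(-4*√2*√(X²)) = -√2/(8*√(X²)))
1/(b(124) + 5934) = 1/(-√2/(8*√(124²)) + 5934) = 1/(-√2/(8*√15376) + 5934) = 1/(-⅛*√2*1/124 + 5934) = 1/(-√2/992 + 5934) = 1/(5934 - √2/992)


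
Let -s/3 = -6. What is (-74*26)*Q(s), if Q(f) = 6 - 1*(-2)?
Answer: -15392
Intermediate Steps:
s = 18 (s = -3*(-6) = 18)
Q(f) = 8 (Q(f) = 6 + 2 = 8)
(-74*26)*Q(s) = -74*26*8 = -1924*8 = -15392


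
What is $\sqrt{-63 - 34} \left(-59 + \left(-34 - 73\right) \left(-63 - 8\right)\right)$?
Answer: $7538 i \sqrt{97} \approx 74241.0 i$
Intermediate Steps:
$\sqrt{-63 - 34} \left(-59 + \left(-34 - 73\right) \left(-63 - 8\right)\right) = \sqrt{-97} \left(-59 - -7597\right) = i \sqrt{97} \left(-59 + 7597\right) = i \sqrt{97} \cdot 7538 = 7538 i \sqrt{97}$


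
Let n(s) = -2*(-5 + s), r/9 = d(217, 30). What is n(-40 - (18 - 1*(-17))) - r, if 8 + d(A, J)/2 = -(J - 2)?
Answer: 808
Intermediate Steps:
d(A, J) = -12 - 2*J (d(A, J) = -16 + 2*(-(J - 2)) = -16 + 2*(-(-2 + J)) = -16 + 2*(2 - J) = -16 + (4 - 2*J) = -12 - 2*J)
r = -648 (r = 9*(-12 - 2*30) = 9*(-12 - 60) = 9*(-72) = -648)
n(s) = 10 - 2*s
n(-40 - (18 - 1*(-17))) - r = (10 - 2*(-40 - (18 - 1*(-17)))) - 1*(-648) = (10 - 2*(-40 - (18 + 17))) + 648 = (10 - 2*(-40 - 1*35)) + 648 = (10 - 2*(-40 - 35)) + 648 = (10 - 2*(-75)) + 648 = (10 + 150) + 648 = 160 + 648 = 808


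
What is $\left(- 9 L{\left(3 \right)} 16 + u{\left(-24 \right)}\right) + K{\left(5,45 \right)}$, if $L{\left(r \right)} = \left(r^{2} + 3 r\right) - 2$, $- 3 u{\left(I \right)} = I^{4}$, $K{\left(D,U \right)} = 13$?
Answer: $-112883$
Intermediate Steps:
$u{\left(I \right)} = - \frac{I^{4}}{3}$
$L{\left(r \right)} = -2 + r^{2} + 3 r$
$\left(- 9 L{\left(3 \right)} 16 + u{\left(-24 \right)}\right) + K{\left(5,45 \right)} = \left(- 9 \left(-2 + 3^{2} + 3 \cdot 3\right) 16 - \frac{\left(-24\right)^{4}}{3}\right) + 13 = \left(- 9 \left(-2 + 9 + 9\right) 16 - 110592\right) + 13 = \left(\left(-9\right) 16 \cdot 16 - 110592\right) + 13 = \left(\left(-144\right) 16 - 110592\right) + 13 = \left(-2304 - 110592\right) + 13 = -112896 + 13 = -112883$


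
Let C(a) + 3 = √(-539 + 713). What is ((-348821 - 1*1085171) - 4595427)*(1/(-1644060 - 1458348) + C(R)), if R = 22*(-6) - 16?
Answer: 56117159252275/3102408 - 6029419*√174 ≈ -6.1445e+7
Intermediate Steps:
R = -148 (R = -132 - 16 = -148)
C(a) = -3 + √174 (C(a) = -3 + √(-539 + 713) = -3 + √174)
((-348821 - 1*1085171) - 4595427)*(1/(-1644060 - 1458348) + C(R)) = ((-348821 - 1*1085171) - 4595427)*(1/(-1644060 - 1458348) + (-3 + √174)) = ((-348821 - 1085171) - 4595427)*(1/(-3102408) + (-3 + √174)) = (-1433992 - 4595427)*(-1/3102408 + (-3 + √174)) = -6029419*(-9307225/3102408 + √174) = 56117159252275/3102408 - 6029419*√174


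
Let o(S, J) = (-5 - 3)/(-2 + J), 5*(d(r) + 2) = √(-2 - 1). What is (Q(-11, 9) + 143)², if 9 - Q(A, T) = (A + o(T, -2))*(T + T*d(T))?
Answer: 106342/25 + 11502*I*√3/5 ≈ 4253.7 + 3984.4*I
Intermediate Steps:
d(r) = -2 + I*√3/5 (d(r) = -2 + √(-2 - 1)/5 = -2 + √(-3)/5 = -2 + (I*√3)/5 = -2 + I*√3/5)
o(S, J) = -8/(-2 + J)
Q(A, T) = 9 - (2 + A)*(T + T*(-2 + I*√3/5)) (Q(A, T) = 9 - (A - 8/(-2 - 2))*(T + T*(-2 + I*√3/5)) = 9 - (A - 8/(-4))*(T + T*(-2 + I*√3/5)) = 9 - (A - 8*(-¼))*(T + T*(-2 + I*√3/5)) = 9 - (A + 2)*(T + T*(-2 + I*√3/5)) = 9 - (2 + A)*(T + T*(-2 + I*√3/5)))
(Q(-11, 9) + 143)² = ((9 + 2*9 - 11*9 - ⅖*I*9*√3 - ⅕*I*(-11)*9*√3) + 143)² = ((9 + 18 - 99 - 18*I*√3/5 + 99*I*√3/5) + 143)² = ((-72 + 81*I*√3/5) + 143)² = (71 + 81*I*√3/5)²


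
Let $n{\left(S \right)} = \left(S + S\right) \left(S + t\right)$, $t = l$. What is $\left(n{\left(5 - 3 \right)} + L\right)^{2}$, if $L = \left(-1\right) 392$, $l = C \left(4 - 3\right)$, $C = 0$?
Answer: $147456$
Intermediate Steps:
$l = 0$ ($l = 0 \left(4 - 3\right) = 0 \cdot 1 = 0$)
$t = 0$
$n{\left(S \right)} = 2 S^{2}$ ($n{\left(S \right)} = \left(S + S\right) \left(S + 0\right) = 2 S S = 2 S^{2}$)
$L = -392$
$\left(n{\left(5 - 3 \right)} + L\right)^{2} = \left(2 \left(5 - 3\right)^{2} - 392\right)^{2} = \left(2 \cdot 2^{2} - 392\right)^{2} = \left(2 \cdot 4 - 392\right)^{2} = \left(8 - 392\right)^{2} = \left(-384\right)^{2} = 147456$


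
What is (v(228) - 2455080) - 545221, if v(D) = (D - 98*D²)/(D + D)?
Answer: -6022945/2 ≈ -3.0115e+6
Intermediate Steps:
v(D) = (D - 98*D²)/(2*D) (v(D) = (D - 98*D²)/((2*D)) = (D - 98*D²)*(1/(2*D)) = (D - 98*D²)/(2*D))
(v(228) - 2455080) - 545221 = ((½ - 49*228) - 2455080) - 545221 = ((½ - 11172) - 2455080) - 545221 = (-22343/2 - 2455080) - 545221 = -4932503/2 - 545221 = -6022945/2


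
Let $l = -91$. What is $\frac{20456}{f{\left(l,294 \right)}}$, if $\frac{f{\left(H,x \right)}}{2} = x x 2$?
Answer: $\frac{2557}{43218} \approx 0.059165$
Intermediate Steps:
$f{\left(H,x \right)} = 4 x^{2}$ ($f{\left(H,x \right)} = 2 x x 2 = 2 x^{2} \cdot 2 = 2 \cdot 2 x^{2} = 4 x^{2}$)
$\frac{20456}{f{\left(l,294 \right)}} = \frac{20456}{4 \cdot 294^{2}} = \frac{20456}{4 \cdot 86436} = \frac{20456}{345744} = 20456 \cdot \frac{1}{345744} = \frac{2557}{43218}$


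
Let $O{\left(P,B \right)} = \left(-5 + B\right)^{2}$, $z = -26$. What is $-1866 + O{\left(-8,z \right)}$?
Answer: $-905$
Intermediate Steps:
$-1866 + O{\left(-8,z \right)} = -1866 + \left(-5 - 26\right)^{2} = -1866 + \left(-31\right)^{2} = -1866 + 961 = -905$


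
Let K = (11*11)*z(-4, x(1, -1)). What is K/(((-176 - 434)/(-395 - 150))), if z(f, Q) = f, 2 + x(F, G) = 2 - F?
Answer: -26378/61 ≈ -432.43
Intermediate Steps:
x(F, G) = -F (x(F, G) = -2 + (2 - F) = -F)
K = -484 (K = (11*11)*(-4) = 121*(-4) = -484)
K/(((-176 - 434)/(-395 - 150))) = -484*(-395 - 150)/(-176 - 434) = -484/((-610/(-545))) = -484/((-610*(-1/545))) = -484/122/109 = -484*109/122 = -26378/61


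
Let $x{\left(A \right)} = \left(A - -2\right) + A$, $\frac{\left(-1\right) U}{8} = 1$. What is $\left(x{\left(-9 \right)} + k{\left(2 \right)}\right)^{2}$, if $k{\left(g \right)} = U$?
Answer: $576$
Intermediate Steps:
$U = -8$ ($U = \left(-8\right) 1 = -8$)
$x{\left(A \right)} = 2 + 2 A$ ($x{\left(A \right)} = \left(A + 2\right) + A = \left(2 + A\right) + A = 2 + 2 A$)
$k{\left(g \right)} = -8$
$\left(x{\left(-9 \right)} + k{\left(2 \right)}\right)^{2} = \left(\left(2 + 2 \left(-9\right)\right) - 8\right)^{2} = \left(\left(2 - 18\right) - 8\right)^{2} = \left(-16 - 8\right)^{2} = \left(-24\right)^{2} = 576$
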